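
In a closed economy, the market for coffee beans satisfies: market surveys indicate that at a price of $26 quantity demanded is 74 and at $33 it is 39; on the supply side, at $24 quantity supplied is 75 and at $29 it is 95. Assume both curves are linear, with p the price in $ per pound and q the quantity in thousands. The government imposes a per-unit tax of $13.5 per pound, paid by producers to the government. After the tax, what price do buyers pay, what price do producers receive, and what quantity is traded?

Buyers pay $31; producers receive $17.5; quantity = 49.

Demand slope: (39 − 74)/(33 − 26) = -5, so qd = 204 − 5p.
Supply slope: (95 − 75)/(29 − 24) = 4, so qs = 4p − 21.
Without the tax, 204 − 5p = 4p − 21 gives 9p = 225, so p* = $25 and q* = 79.
With the tax collected from producers, supply shifts: qs = 4(p − 13.5) − 21.
New equilibrium: buyers pay $31, producers receive $17.5, q = 49. (Wedge: pb − ps = 13.5.)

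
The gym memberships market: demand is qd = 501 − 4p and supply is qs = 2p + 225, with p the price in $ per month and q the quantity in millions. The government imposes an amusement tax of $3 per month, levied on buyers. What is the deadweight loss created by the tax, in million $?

Before the tax: set 501 − 4p = 2p + 225 → p* = $46, q* = 317.
With the tax collected from buyers, demand (in seller-price terms) shifts: qd = 501 − 4(p + 3).
Solving gives q = 313 with buyers paying $47 and sellers receiving $44 (the $3 wedge).
Quantity falls by |ΔQ| = |317 − 313| = 4.
DWL = ½ · t · |ΔQ| = ½ · 3 · 4 = $6.

Deadweight loss = $6 million.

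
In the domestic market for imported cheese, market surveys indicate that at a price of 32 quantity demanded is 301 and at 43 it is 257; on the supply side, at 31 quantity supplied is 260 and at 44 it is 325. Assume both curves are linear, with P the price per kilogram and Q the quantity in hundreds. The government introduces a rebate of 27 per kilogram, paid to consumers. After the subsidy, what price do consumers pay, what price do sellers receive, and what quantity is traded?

Consumers pay 21; sellers receive 48; quantity = 345.

Demand slope: (257 − 301)/(43 − 32) = -4, so Qd = 429 − 4P.
Supply slope: (325 − 260)/(44 − 31) = 5, so Qs = 5P + 105.
Before the subsidy: set 429 − 4P = 5P + 105 → P* = 36, Q* = 285.
With a per-unit subsidy paid to consumers, each effectively pays P − 27, so demand becomes Qd = 429 − 4(P − 27).
Solving gives Q = 345 with consumers paying 21 and sellers receiving 48 (the 27 wedge).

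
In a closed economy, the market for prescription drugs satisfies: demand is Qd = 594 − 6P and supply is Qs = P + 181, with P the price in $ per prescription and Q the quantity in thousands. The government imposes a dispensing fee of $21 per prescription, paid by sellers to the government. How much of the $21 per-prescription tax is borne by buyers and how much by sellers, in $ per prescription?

Buyers bear $3 per prescription; sellers bear $18 per prescription.

Without the tax, 594 − 6P = P + 181 gives 7P = 413, so P* = $59 and Q* = 240.
With the tax collected from sellers, supply shifts: Qs = (P − 21) + 181.
New equilibrium: buyers pay $62, sellers receive $41, Q = 222. (Wedge: Pb − Ps = 21.)
Burden on buyers: $3; on sellers: $18. (They sum to $21.)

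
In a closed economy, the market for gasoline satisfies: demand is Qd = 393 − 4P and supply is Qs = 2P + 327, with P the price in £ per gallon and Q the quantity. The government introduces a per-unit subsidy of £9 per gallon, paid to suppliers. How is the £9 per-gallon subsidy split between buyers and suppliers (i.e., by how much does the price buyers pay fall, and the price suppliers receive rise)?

Buyers gain £3 per gallon; suppliers gain £6 per gallon.

Before the subsidy: set 393 − 4P = 2P + 327 → P* = £11, Q* = 349.
With a per-unit subsidy paid to suppliers, each receives P + 9 per unit sold, so supply becomes Qs = 2(P + 9) + 327.
New equilibrium: buyers pay £8, suppliers receive £17, Q = 361. (Wedge: Pb − Ps = −9.)
Gain to buyers: £3; to suppliers: £6. (They sum to £9.)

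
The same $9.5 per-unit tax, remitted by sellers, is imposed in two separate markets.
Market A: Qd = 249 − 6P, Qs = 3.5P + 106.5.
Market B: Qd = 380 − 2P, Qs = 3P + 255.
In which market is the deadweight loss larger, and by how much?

Market A, by $45.6.

Market A: pre-tax P* = $15, Q* = 159; post-tax Q = 138; deadweight loss = $99.75.
Market B: pre-tax P* = $25, Q* = 330; post-tax Q = 318.6; deadweight loss = $54.15.
Difference: $99.75 vs $54.15 → market A is larger by $45.6.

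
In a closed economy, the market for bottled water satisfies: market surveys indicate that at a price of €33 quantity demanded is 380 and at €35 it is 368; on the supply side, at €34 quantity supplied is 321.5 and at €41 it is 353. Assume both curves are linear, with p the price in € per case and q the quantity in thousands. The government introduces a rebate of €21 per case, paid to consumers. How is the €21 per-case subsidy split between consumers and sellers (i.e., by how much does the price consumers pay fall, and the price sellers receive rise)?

Demand slope: (368 − 380)/(35 − 33) = -6, so qd = 578 − 6p.
Supply slope: (353 − 321.5)/(41 − 34) = 4.5, so qs = 4.5p + 168.5.
Without the subsidy, 578 − 6p = 4.5p + 168.5 gives 10.5p = 409.5, so p* = €39 and q* = 344.
With a per-unit subsidy paid to consumers, each effectively pays p − 21, so demand becomes qd = 578 − 6(p − 21).
Solving gives q = 398 with consumers paying €30 and sellers receiving €51 (the €21 wedge).
Gain to consumers: €9; to sellers: €12. (They sum to €21.)

Consumers gain €9 per case; sellers gain €12 per case.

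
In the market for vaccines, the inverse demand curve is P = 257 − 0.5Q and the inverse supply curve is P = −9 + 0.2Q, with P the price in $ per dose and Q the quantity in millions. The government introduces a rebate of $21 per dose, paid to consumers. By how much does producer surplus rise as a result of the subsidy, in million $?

Rewrite in direct form: Qd = 514 − 2P and Qs = 5P + 45.
Without the subsidy, 514 − 2P = 5P + 45 gives 7P = 469, so P* = $67 and Q* = 380.
With a per-unit subsidy paid to consumers, each effectively pays P − 21, so demand becomes Qd = 514 − 2(P − 21).
Solving gives Q = 410 with consumers paying $52 and producers receiving $73 (the $21 wedge).
ΔPS is the trapezoid between Q = 410 and Q = 380 of height $6: ½ · (380 + 410) · 6 = $2370.

Producer surplus rises by $2370 million.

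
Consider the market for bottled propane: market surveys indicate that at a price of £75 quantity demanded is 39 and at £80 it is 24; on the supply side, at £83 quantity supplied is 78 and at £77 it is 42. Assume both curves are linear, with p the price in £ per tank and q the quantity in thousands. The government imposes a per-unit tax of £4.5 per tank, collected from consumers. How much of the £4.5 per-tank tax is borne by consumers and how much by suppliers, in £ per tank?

Demand slope: (24 − 39)/(80 − 75) = -3, so qd = 264 − 3p.
Supply slope: (42 − 78)/(77 − 83) = 6, so qs = 6p − 420.
Before the tax: set 264 − 3p = 6p − 420 → p* = £76, q* = 36.
With the tax collected from consumers, demand (in seller-price terms) shifts: qd = 264 − 3(p + 4.5).
Solving gives q = 27 with consumers paying £79 and suppliers receiving £74.5 (the £4.5 wedge).
Burden on consumers: £3; on suppliers: £1.5. (They sum to £4.5.)
The less price-elastic side of the market bears the larger share of a per-unit tax.

Consumers bear £3 per tank; suppliers bear £1.5 per tank.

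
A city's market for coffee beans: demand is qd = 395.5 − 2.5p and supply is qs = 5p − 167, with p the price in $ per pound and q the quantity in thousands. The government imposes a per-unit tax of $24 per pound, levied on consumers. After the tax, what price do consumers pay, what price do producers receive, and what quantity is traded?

Consumers pay $91; producers receive $67; quantity = 168.

Before the tax: set 395.5 − 2.5p = 5p − 167 → p* = $75, q* = 208.
With the tax collected from consumers, demand (in seller-price terms) shifts: qd = 395.5 − 2.5(p + 24).
New equilibrium: consumers pay $91, producers receive $67, q = 168. (Wedge: pb − ps = 24.)
The less price-elastic side of the market bears the larger share of a per-unit tax.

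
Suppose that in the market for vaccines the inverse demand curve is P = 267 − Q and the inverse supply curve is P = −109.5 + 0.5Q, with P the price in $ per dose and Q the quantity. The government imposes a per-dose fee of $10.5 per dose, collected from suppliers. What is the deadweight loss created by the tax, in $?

Inverting to Q(P) form: Qd = 267 − P; Qs = 2P + 219.
Without the tax, 267 − P = 2P + 219 gives 3P = 48, so P* = $16 and Q* = 251.
With the tax collected from suppliers, supply shifts: Qs = 2(P − 10.5) + 219.
Solving gives Q = 244 with buyers paying $23 and suppliers receiving $12.5 (the $10.5 wedge).
Quantity falls by |ΔQ| = |251 − 244| = 7.
DWL = ½ · t · |ΔQ| = ½ · 10.5 · 7 = $36.75.

Deadweight loss = $36.75.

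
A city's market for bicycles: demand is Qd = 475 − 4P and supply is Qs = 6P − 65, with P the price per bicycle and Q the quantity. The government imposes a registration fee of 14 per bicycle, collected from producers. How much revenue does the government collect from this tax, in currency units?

Tax revenue = 3155.6.

Before the tax: set 475 − 4P = 6P − 65 → P* = 54, Q* = 259.
With the tax collected from producers, supply shifts: Qs = 6(P − 14) − 65.
New equilibrium: consumers pay 62.4, producers receive 48.4, Q = 225.4. (Wedge: Pb − Ps = 14.)
Revenue = t · Q = 14 · 225.4 = 3155.6.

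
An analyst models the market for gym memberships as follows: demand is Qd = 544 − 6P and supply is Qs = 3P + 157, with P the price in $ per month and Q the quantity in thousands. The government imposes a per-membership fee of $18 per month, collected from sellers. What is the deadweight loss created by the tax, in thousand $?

Before the tax: set 544 − 6P = 3P + 157 → P* = $43, Q* = 286.
With the tax collected from sellers, supply shifts: Qs = 3(P − 18) + 157.
New equilibrium: consumers pay $49, sellers receive $31, Q = 250. (Wedge: Pb − Ps = 18.)
Quantity falls by |ΔQ| = |286 − 250| = 36.
DWL = ½ · t · |ΔQ| = ½ · 18 · 36 = $324.

Deadweight loss = $324 thousand.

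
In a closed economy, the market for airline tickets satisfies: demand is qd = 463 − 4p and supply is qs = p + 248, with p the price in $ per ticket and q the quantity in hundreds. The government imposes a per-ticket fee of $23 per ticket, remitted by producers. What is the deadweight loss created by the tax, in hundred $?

Deadweight loss = $211.6 hundred.

Before the tax: set 463 − 4p = p + 248 → p* = $43, q* = 291.
With the tax collected from producers, supply shifts: qs = (p − 23) + 248.
New equilibrium: consumers pay $47.6, producers receive $24.6, q = 272.6. (Wedge: pb − ps = 23.)
Quantity falls by |ΔQ| = |291 − 272.6| = 18.4.
DWL = ½ · t · |ΔQ| = ½ · 23 · 18.4 = $211.6.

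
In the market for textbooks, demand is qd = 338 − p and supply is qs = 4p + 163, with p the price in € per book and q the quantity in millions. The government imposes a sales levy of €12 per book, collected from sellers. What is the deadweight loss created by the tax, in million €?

Deadweight loss = €57.6 million.

Without the tax, 338 − p = 4p + 163 gives 5p = 175, so p* = €35 and q* = 303.
With the tax collected from sellers, supply shifts: qs = 4(p − 12) + 163.
Solving gives q = 293.4 with buyers paying €44.6 and sellers receiving €32.6 (the €12 wedge).
Quantity falls by |ΔQ| = |303 − 293.4| = 9.6.
DWL = ½ · t · |ΔQ| = ½ · 12 · 9.6 = €57.6.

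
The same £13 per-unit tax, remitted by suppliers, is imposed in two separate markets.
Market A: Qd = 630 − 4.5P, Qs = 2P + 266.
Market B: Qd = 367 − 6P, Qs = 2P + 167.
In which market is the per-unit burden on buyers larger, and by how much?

Market A, by £0.75.

Market A: pre-tax P* = £56, Q* = 378; post-tax Q = 360; per-unit burden on buyers = £4.
Market B: pre-tax P* = £25, Q* = 217; post-tax Q = 197.5; per-unit burden on buyers = £3.25.
Difference: £4 vs £3.25 → market A is larger by £0.75.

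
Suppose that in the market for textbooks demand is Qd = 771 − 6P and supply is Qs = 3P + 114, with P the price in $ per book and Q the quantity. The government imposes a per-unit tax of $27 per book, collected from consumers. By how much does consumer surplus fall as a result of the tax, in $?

Without the tax, 771 − 6P = 3P + 114 gives 9P = 657, so P* = $73 and Q* = 333.
With the tax collected from consumers, demand (in seller-price terms) shifts: Qd = 771 − 6(P + 27).
Solving gives Q = 279 with consumers paying $82 and suppliers receiving $55 (the $27 wedge).
ΔCS is the trapezoid between Q = 279 and Q = 333 of height $9: ½ · (333 + 279) · 9 = $2754.

Consumer surplus falls by $2754.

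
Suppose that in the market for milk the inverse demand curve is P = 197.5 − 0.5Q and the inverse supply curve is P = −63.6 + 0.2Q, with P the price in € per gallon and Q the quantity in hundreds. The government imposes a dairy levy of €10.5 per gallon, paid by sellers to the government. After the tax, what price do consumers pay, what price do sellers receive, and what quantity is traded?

Inverting to Q(P) form: Qd = 395 − 2P; Qs = 5P + 318.
Without the tax, 395 − 2P = 5P + 318 gives 7P = 77, so P* = €11 and Q* = 373.
With the tax collected from sellers, supply shifts: Qs = 5(P − 10.5) + 318.
New equilibrium: consumers pay €18.5, sellers receive €8, Q = 358. (Wedge: Pb − Ps = 10.5.)
The less price-elastic side of the market bears the larger share of a per-unit tax.

Consumers pay €18.5; sellers receive €8; quantity = 358.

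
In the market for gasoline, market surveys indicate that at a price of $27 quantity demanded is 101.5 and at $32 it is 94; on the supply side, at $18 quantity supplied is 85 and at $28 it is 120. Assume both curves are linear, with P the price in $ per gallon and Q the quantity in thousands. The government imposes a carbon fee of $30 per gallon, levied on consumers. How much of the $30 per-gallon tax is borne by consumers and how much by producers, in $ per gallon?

Demand slope: (94 − 101.5)/(32 − 27) = -1.5, so Qd = 142 − 1.5P.
Supply slope: (120 − 85)/(28 − 18) = 3.5, so Qs = 3.5P + 22.
Before the tax: set 142 − 1.5P = 3.5P + 22 → P* = $24, Q* = 106.
With the tax collected from consumers, demand (in seller-price terms) shifts: Qd = 142 − 1.5(P + 30).
Solving gives Q = 74.5 with consumers paying $45 and producers receiving $15 (the $30 wedge).
Burden on consumers: $21; on producers: $9. (They sum to $30.)
The less price-elastic side of the market bears the larger share of a per-unit tax.

Consumers bear $21 per gallon; producers bear $9 per gallon.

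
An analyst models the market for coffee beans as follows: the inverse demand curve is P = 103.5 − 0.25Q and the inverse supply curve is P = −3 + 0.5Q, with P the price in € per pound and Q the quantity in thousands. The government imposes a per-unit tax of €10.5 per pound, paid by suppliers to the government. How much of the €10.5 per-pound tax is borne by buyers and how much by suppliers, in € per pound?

Rewrite in direct form: Qd = 414 − 4P and Qs = 2P + 6.
Without the tax, 414 − 4P = 2P + 6 gives 6P = 408, so P* = €68 and Q* = 142.
With the tax collected from suppliers, supply shifts: Qs = 2(P − 10.5) + 6.
Solving gives Q = 128 with buyers paying €71.5 and suppliers receiving €61 (the €10.5 wedge).
Burden on buyers: €3.5; on suppliers: €7. (They sum to €10.5.)

Buyers bear €3.5 per pound; suppliers bear €7 per pound.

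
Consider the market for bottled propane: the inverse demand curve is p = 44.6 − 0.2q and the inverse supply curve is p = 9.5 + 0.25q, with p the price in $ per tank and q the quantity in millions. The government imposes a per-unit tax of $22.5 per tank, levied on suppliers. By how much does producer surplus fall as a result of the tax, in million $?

Producer surplus falls by $662.5 million.

Rewrite in direct form: qd = 223 − 5p and qs = 4p − 38.
Before the tax: set 223 − 5p = 4p − 38 → p* = $29, q* = 78.
With the tax collected from suppliers, supply shifts: qs = 4(p − 22.5) − 38.
Solving gives q = 28 with consumers paying $39 and suppliers receiving $16.5 (the $22.5 wedge).
ΔPS is the trapezoid between Q = 28 and Q = 78 of height $12.5: ½ · (78 + 28) · 12.5 = $662.5.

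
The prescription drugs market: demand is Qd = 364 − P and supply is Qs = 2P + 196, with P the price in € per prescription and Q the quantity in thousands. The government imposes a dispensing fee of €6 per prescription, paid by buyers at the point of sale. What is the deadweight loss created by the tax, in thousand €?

Deadweight loss = €12 thousand.

Before the tax: set 364 − P = 2P + 196 → P* = €56, Q* = 308.
With the tax collected from buyers, demand (in seller-price terms) shifts: Qd = 364 − (P + 6).
Solving gives Q = 304 with buyers paying €60 and producers receiving €54 (the €6 wedge).
Quantity falls by |ΔQ| = |308 − 304| = 4.
DWL = ½ · t · |ΔQ| = ½ · 6 · 4 = €12.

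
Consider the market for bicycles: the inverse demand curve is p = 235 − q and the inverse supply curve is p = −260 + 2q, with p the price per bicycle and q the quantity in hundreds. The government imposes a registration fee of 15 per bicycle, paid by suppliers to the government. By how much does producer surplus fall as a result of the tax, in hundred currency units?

Producer surplus falls by 1625 hundred.

Rewrite in direct form: qd = 235 − p and qs = 0.5p + 130.
Before the tax: set 235 − p = 0.5p + 130 → p* = 70, q* = 165.
With the tax collected from suppliers, supply shifts: qs = 0.5(p − 15) + 130.
Solving gives q = 160 with consumers paying 75 and suppliers receiving 60 (the 15 wedge).
ΔPS is the trapezoid between Q = 160 and Q = 165 of height 10: ½ · (165 + 160) · 10 = 1625.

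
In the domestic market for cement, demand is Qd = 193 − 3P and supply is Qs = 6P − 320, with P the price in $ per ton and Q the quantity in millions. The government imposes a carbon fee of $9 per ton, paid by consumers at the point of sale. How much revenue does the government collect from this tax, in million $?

Tax revenue = $36 million.

Before the tax: set 193 − 3P = 6P − 320 → P* = $57, Q* = 22.
With the tax collected from consumers, demand (in seller-price terms) shifts: Qd = 193 − 3(P + 9).
New equilibrium: consumers pay $63, suppliers receive $54, Q = 4. (Wedge: Pb − Ps = 9.)
Revenue = t · Q = 9 · 4 = $36.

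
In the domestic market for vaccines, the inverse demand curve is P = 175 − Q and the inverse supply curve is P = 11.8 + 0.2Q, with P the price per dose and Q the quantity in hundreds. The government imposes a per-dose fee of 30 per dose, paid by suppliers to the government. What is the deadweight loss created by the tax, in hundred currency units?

Deadweight loss = 375 hundred.

Inverting to Q(P) form: Qd = 175 − P; Qs = 5P − 59.
Without the tax, 175 − P = 5P − 59 gives 6P = 234, so P* = 39 and Q* = 136.
With the tax collected from suppliers, supply shifts: Qs = 5(P − 30) − 59.
New equilibrium: consumers pay 64, suppliers receive 34, Q = 111. (Wedge: Pb − Ps = 30.)
Quantity falls by |ΔQ| = |136 − 111| = 25.
DWL = ½ · t · |ΔQ| = ½ · 30 · 25 = 375.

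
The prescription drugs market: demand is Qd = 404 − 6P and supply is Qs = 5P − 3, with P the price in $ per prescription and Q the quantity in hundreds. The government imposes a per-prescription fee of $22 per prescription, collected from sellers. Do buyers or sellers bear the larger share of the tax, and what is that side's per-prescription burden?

Without the tax, 404 − 6P = 5P − 3 gives 11P = 407, so P* = $37 and Q* = 182.
With the tax collected from sellers, supply shifts: Qs = 5(P − 22) − 3.
Solving gives Q = 122 with buyers paying $47 and sellers receiving $25 (the $22 wedge).
Per-prescription burden: buyers $10, sellers $12.
Sellers take the larger share because supply is less price-elastic here (demand slope 6 vs supply slope 5).

Sellers bear the larger share: $12 per prescription.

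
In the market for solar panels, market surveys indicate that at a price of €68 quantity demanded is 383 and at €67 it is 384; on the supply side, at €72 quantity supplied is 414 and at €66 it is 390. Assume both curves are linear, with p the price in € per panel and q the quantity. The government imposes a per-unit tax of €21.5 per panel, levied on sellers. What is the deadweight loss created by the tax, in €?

Demand slope: (384 − 383)/(67 − 68) = -1, so qd = 451 − p.
Supply slope: (390 − 414)/(66 − 72) = 4, so qs = 4p + 126.
Before the tax: set 451 − p = 4p + 126 → p* = €65, q* = 386.
With the tax collected from sellers, supply shifts: qs = 4(p − 21.5) + 126.
New equilibrium: consumers pay €82.2, sellers receive €60.7, q = 368.8. (Wedge: pb − ps = 21.5.)
Quantity falls by |ΔQ| = |386 − 368.8| = 17.2.
DWL = ½ · t · |ΔQ| = ½ · 21.5 · 17.2 = €184.9.

Deadweight loss = €184.9.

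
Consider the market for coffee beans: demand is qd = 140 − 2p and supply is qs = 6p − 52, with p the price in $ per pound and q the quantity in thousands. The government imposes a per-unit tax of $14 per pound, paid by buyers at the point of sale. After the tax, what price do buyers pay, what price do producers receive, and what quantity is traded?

Buyers pay $34.5; producers receive $20.5; quantity = 71.

Before the tax: set 140 − 2p = 6p − 52 → p* = $24, q* = 92.
With the tax collected from buyers, demand (in seller-price terms) shifts: qd = 140 − 2(p + 14).
New equilibrium: buyers pay $34.5, producers receive $20.5, q = 71. (Wedge: pb − ps = 14.)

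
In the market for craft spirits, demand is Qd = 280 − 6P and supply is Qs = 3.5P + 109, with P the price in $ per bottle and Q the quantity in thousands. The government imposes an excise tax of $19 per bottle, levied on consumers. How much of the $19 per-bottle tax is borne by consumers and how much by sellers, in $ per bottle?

Without the tax, 280 − 6P = 3.5P + 109 gives 9.5P = 171, so P* = $18 and Q* = 172.
With the tax collected from consumers, demand (in seller-price terms) shifts: Qd = 280 − 6(P + 19).
Solving gives Q = 130 with consumers paying $25 and sellers receiving $6 (the $19 wedge).
Burden on consumers: $7; on sellers: $12. (They sum to $19.)
The less price-elastic side of the market bears the larger share of a per-unit tax.

Consumers bear $7 per bottle; sellers bear $12 per bottle.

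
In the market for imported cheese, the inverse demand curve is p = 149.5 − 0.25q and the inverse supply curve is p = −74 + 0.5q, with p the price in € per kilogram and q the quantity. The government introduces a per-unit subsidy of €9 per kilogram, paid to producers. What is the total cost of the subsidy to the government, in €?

Rewrite in direct form: qd = 598 − 4p and qs = 2p + 148.
Before the subsidy: set 598 − 4p = 2p + 148 → p* = €75, q* = 298.
With a per-unit subsidy paid to producers, each receives p + 9 per unit sold, so supply becomes qs = 2(p + 9) + 148.
Solving gives q = 310 with consumers paying €72 and producers receiving €81 (the €9 wedge).
Outlay = t · Q = 9 · 310 = €2790.

Government outlay = €2790.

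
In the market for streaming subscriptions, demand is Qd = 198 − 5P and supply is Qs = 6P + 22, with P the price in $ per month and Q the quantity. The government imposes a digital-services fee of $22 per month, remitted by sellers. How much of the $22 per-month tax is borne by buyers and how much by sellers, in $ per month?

Without the tax, 198 − 5P = 6P + 22 gives 11P = 176, so P* = $16 and Q* = 118.
With the tax collected from sellers, supply shifts: Qs = 6(P − 22) + 22.
Solving gives Q = 58 with buyers paying $28 and sellers receiving $6 (the $22 wedge).
Burden on buyers: $12; on sellers: $10. (They sum to $22.)
The less price-elastic side of the market bears the larger share of a per-unit tax.

Buyers bear $12 per month; sellers bear $10 per month.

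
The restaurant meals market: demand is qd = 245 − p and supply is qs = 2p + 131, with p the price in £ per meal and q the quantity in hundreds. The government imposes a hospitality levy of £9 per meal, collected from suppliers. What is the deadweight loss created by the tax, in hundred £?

Before the tax: set 245 − p = 2p + 131 → p* = £38, q* = 207.
With the tax collected from suppliers, supply shifts: qs = 2(p − 9) + 131.
Solving gives q = 201 with consumers paying £44 and suppliers receiving £35 (the £9 wedge).
Quantity falls by |ΔQ| = |207 − 201| = 6.
DWL = ½ · t · |ΔQ| = ½ · 9 · 6 = £27.

Deadweight loss = £27 hundred.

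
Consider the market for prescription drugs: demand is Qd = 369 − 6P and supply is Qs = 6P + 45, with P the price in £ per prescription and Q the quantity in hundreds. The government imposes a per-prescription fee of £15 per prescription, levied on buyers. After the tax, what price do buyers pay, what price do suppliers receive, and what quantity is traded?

Buyers pay £34.5; suppliers receive £19.5; quantity = 162.

Without the tax, 369 − 6P = 6P + 45 gives 12P = 324, so P* = £27 and Q* = 207.
With the tax collected from buyers, demand (in seller-price terms) shifts: Qd = 369 − 6(P + 15).
New equilibrium: buyers pay £34.5, suppliers receive £19.5, Q = 162. (Wedge: Pb − Ps = 15.)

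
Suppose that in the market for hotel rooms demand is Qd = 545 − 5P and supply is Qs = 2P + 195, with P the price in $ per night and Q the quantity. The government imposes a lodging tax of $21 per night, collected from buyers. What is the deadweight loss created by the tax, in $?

Without the tax, 545 − 5P = 2P + 195 gives 7P = 350, so P* = $50 and Q* = 295.
With the tax collected from buyers, demand (in seller-price terms) shifts: Qd = 545 − 5(P + 21).
Solving gives Q = 265 with buyers paying $56 and suppliers receiving $35 (the $21 wedge).
Quantity falls by |ΔQ| = |295 − 265| = 30.
DWL = ½ · t · |ΔQ| = ½ · 21 · 30 = $315.

Deadweight loss = $315.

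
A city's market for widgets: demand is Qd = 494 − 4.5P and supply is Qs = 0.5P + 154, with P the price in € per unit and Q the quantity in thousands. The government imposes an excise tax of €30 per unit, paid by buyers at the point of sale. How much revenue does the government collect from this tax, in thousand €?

Before the tax: set 494 − 4.5P = 0.5P + 154 → P* = €68, Q* = 188.
With the tax collected from buyers, demand (in seller-price terms) shifts: Qd = 494 − 4.5(P + 30).
Solving gives Q = 174.5 with buyers paying €71 and sellers receiving €41 (the €30 wedge).
Revenue = t · Q = 30 · 174.5 = €5235.

Tax revenue = €5235 thousand.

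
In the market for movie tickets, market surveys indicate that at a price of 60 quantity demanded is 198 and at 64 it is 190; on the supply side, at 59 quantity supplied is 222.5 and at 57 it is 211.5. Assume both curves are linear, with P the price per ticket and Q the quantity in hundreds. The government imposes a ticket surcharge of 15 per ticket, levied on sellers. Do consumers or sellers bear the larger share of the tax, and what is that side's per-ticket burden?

Consumers bear the larger share: 11 per ticket.

Demand slope: (190 − 198)/(64 − 60) = -2, so Qd = 318 − 2P.
Supply slope: (211.5 − 222.5)/(57 − 59) = 5.5, so Qs = 5.5P − 102.
Without the tax, 318 − 2P = 5.5P − 102 gives 7.5P = 420, so P* = 56 and Q* = 206.
With the tax collected from sellers, supply shifts: Qs = 5.5(P − 15) − 102.
New equilibrium: consumers pay 67, sellers receive 52, Q = 184. (Wedge: Pb − Ps = 15.)
Per-ticket burden: consumers 11, sellers 4.
Consumers take the larger share because demand is less price-elastic here (demand slope 2 vs supply slope 5.5).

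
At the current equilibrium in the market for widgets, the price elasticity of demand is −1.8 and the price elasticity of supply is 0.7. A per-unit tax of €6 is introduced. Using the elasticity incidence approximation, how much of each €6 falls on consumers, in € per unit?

Consumers bear ≈ €1.68 per unit.

Incidence ratio: consumers' share ≈ εs / (εs + |εd|) = 0.7 / (0.7 + 1.8) = 0.28.
So consumers bear ≈ 0.28 × €6 = €1.68; sellers bear €4.32.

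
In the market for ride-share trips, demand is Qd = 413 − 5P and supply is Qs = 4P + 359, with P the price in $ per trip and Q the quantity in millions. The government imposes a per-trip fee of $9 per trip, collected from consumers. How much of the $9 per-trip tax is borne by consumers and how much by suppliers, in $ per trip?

Before the tax: set 413 − 5P = 4P + 359 → P* = $6, Q* = 383.
With the tax collected from consumers, demand (in seller-price terms) shifts: Qd = 413 − 5(P + 9).
New equilibrium: consumers pay $10, suppliers receive $1, Q = 363. (Wedge: Pb − Ps = 9.)
Burden on consumers: $4; on suppliers: $5. (They sum to $9.)
The less price-elastic side of the market bears the larger share of a per-unit tax.

Consumers bear $4 per trip; suppliers bear $5 per trip.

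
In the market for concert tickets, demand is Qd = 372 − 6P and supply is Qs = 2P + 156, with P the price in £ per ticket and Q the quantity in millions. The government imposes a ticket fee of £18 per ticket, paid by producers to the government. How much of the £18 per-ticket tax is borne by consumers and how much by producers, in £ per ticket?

Without the tax, 372 − 6P = 2P + 156 gives 8P = 216, so P* = £27 and Q* = 210.
With the tax collected from producers, supply shifts: Qs = 2(P − 18) + 156.
New equilibrium: consumers pay £31.5, producers receive £13.5, Q = 183. (Wedge: Pb − Ps = 18.)
Burden on consumers: £4.5; on producers: £13.5. (They sum to £18.)

Consumers bear £4.5 per ticket; producers bear £13.5 per ticket.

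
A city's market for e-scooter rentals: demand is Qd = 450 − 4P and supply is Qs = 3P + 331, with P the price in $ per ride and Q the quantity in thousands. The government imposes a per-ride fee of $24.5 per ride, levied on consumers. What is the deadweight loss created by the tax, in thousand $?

Before the tax: set 450 − 4P = 3P + 331 → P* = $17, Q* = 382.
With the tax collected from consumers, demand (in seller-price terms) shifts: Qd = 450 − 4(P + 24.5).
Solving gives Q = 340 with consumers paying $27.5 and suppliers receiving $3 (the $24.5 wedge).
Quantity falls by |ΔQ| = |382 − 340| = 42.
DWL = ½ · t · |ΔQ| = ½ · 24.5 · 42 = $514.5.

Deadweight loss = $514.5 thousand.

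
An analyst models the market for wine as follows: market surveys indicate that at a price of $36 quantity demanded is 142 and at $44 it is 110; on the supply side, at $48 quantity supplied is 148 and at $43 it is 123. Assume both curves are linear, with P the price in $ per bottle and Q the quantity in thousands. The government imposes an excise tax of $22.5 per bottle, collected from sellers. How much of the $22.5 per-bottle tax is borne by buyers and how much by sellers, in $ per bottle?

Buyers bear $12.5 per bottle; sellers bear $10 per bottle.

Demand slope: (110 − 142)/(44 − 36) = -4, so Qd = 286 − 4P.
Supply slope: (123 − 148)/(43 − 48) = 5, so Qs = 5P − 92.
Without the tax, 286 − 4P = 5P − 92 gives 9P = 378, so P* = $42 and Q* = 118.
With the tax collected from sellers, supply shifts: Qs = 5(P − 22.5) − 92.
Solving gives Q = 68 with buyers paying $54.5 and sellers receiving $32 (the $22.5 wedge).
Burden on buyers: $12.5; on sellers: $10. (They sum to $22.5.)
The less price-elastic side of the market bears the larger share of a per-unit tax.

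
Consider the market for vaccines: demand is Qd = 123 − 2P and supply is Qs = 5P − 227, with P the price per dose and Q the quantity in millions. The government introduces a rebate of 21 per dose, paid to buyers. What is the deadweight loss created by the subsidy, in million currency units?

Deadweight loss = 315 million.

Without the subsidy, 123 − 2P = 5P − 227 gives 7P = 350, so P* = 50 and Q* = 23.
With a per-unit subsidy paid to buyers, each effectively pays P − 21, so demand becomes Qd = 123 − 2(P − 21).
Solving gives Q = 53 with buyers paying 35 and suppliers receiving 56 (the 21 wedge).
Quantity rises by |ΔQ| = |23 − 53| = 30.
DWL = ½ · t · |ΔQ| = ½ · 21 · 30 = 315.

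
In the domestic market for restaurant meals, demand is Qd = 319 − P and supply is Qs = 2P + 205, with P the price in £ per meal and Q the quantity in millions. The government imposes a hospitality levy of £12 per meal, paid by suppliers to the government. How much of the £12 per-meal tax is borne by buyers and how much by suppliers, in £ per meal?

Buyers bear £8 per meal; suppliers bear £4 per meal.

Without the tax, 319 − P = 2P + 205 gives 3P = 114, so P* = £38 and Q* = 281.
With the tax collected from suppliers, supply shifts: Qs = 2(P − 12) + 205.
Solving gives Q = 273 with buyers paying £46 and suppliers receiving £34 (the £12 wedge).
Burden on buyers: £8; on suppliers: £4. (They sum to £12.)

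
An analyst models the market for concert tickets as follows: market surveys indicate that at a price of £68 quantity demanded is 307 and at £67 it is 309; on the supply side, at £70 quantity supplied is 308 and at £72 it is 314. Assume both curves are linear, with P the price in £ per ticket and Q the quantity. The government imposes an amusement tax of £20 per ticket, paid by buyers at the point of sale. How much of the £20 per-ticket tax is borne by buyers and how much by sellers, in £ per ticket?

Demand slope: (309 − 307)/(67 − 68) = -2, so Qd = 443 − 2P.
Supply slope: (314 − 308)/(72 − 70) = 3, so Qs = 3P + 98.
Before the tax: set 443 − 2P = 3P + 98 → P* = £69, Q* = 305.
With the tax collected from buyers, demand (in seller-price terms) shifts: Qd = 443 − 2(P + 20).
New equilibrium: buyers pay £81, sellers receive £61, Q = 281. (Wedge: Pb − Ps = 20.)
Burden on buyers: £12; on sellers: £8. (They sum to £20.)
The less price-elastic side of the market bears the larger share of a per-unit tax.

Buyers bear £12 per ticket; sellers bear £8 per ticket.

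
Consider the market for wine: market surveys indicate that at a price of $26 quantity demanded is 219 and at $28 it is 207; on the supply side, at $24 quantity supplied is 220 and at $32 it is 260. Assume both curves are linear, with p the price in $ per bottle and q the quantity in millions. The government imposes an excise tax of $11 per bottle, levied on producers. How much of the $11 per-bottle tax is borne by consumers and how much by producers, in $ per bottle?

Consumers bear $5 per bottle; producers bear $6 per bottle.

Demand slope: (207 − 219)/(28 − 26) = -6, so qd = 375 − 6p.
Supply slope: (260 − 220)/(32 − 24) = 5, so qs = 5p + 100.
Without the tax, 375 − 6p = 5p + 100 gives 11p = 275, so p* = $25 and q* = 225.
With the tax collected from producers, supply shifts: qs = 5(p − 11) + 100.
Solving gives q = 195 with consumers paying $30 and producers receiving $19 (the $11 wedge).
Burden on consumers: $5; on producers: $6. (They sum to $11.)
The less price-elastic side of the market bears the larger share of a per-unit tax.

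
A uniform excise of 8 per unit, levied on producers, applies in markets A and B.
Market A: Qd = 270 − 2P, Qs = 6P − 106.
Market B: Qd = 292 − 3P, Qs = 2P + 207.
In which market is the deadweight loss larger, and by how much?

Market A: pre-tax P* = 47, Q* = 176; post-tax Q = 164; deadweight loss = 48.
Market B: pre-tax P* = 17, Q* = 241; post-tax Q = 231.4; deadweight loss = 38.4.
Difference: 48 vs 38.4 → market A is larger by 9.6.

Market A, by 9.6.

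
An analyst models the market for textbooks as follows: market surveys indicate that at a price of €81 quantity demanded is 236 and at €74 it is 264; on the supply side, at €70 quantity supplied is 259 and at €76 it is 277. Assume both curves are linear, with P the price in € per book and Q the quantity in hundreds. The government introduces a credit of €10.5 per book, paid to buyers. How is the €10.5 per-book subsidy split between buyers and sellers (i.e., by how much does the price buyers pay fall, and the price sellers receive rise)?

Buyers gain €4.5 per book; sellers gain €6 per book.

Demand slope: (264 − 236)/(74 − 81) = -4, so Qd = 560 − 4P.
Supply slope: (277 − 259)/(76 − 70) = 3, so Qs = 3P + 49.
Without the subsidy, 560 − 4P = 3P + 49 gives 7P = 511, so P* = €73 and Q* = 268.
With a per-unit subsidy paid to buyers, each effectively pays P − 10.5, so demand becomes Qd = 560 − 4(P − 10.5).
Solving gives Q = 286 with buyers paying €68.5 and sellers receiving €79 (the €10.5 wedge).
Gain to buyers: €4.5; to sellers: €6. (They sum to €10.5.)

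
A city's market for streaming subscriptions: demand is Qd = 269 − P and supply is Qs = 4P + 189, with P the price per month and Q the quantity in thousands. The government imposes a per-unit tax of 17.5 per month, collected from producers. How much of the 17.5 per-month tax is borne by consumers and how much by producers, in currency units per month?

Without the tax, 269 − P = 4P + 189 gives 5P = 80, so P* = 16 and Q* = 253.
With the tax collected from producers, supply shifts: Qs = 4(P − 17.5) + 189.
Solving gives Q = 239 with consumers paying 30 and producers receiving 12.5 (the 17.5 wedge).
Burden on consumers: 14; on producers: 3.5. (They sum to 17.5.)

Consumers bear 14 per month; producers bear 3.5 per month.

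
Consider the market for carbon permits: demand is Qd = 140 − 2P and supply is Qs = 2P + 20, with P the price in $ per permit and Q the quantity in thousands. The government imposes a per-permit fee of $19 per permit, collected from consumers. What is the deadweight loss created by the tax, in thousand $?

Deadweight loss = $180.5 thousand.

Before the tax: set 140 − 2P = 2P + 20 → P* = $30, Q* = 80.
With the tax collected from consumers, demand (in seller-price terms) shifts: Qd = 140 − 2(P + 19).
New equilibrium: consumers pay $39.5, suppliers receive $20.5, Q = 61. (Wedge: Pb − Ps = 19.)
Quantity falls by |ΔQ| = |80 − 61| = 19.
DWL = ½ · t · |ΔQ| = ½ · 19 · 19 = $180.5.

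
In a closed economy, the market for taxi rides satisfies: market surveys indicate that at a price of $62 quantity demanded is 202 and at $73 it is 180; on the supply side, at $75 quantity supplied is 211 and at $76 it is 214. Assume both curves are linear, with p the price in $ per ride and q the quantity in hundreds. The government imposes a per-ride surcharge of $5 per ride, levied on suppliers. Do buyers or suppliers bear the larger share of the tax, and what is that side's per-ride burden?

Buyers bear the larger share: $3 per ride.

Demand slope: (180 − 202)/(73 − 62) = -2, so qd = 326 − 2p.
Supply slope: (214 − 211)/(76 − 75) = 3, so qs = 3p − 14.
Before the tax: set 326 − 2p = 3p − 14 → p* = $68, q* = 190.
With the tax collected from suppliers, supply shifts: qs = 3(p − 5) − 14.
New equilibrium: buyers pay $71, suppliers receive $66, q = 184. (Wedge: pb − ps = 5.)
Per-ride burden: buyers $3, suppliers $2.
Buyers take the larger share because demand is less price-elastic here (demand slope 2 vs supply slope 3).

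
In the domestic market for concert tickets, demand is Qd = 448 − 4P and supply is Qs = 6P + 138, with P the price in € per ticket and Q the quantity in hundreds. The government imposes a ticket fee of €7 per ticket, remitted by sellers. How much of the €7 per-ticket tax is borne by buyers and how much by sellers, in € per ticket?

Buyers bear €4.2 per ticket; sellers bear €2.8 per ticket.

Before the tax: set 448 − 4P = 6P + 138 → P* = €31, Q* = 324.
With the tax collected from sellers, supply shifts: Qs = 6(P − 7) + 138.
New equilibrium: buyers pay €35.2, sellers receive €28.2, Q = 307.2. (Wedge: Pb − Ps = 7.)
Burden on buyers: €4.2; on sellers: €2.8. (They sum to €7.)
The less price-elastic side of the market bears the larger share of a per-unit tax.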